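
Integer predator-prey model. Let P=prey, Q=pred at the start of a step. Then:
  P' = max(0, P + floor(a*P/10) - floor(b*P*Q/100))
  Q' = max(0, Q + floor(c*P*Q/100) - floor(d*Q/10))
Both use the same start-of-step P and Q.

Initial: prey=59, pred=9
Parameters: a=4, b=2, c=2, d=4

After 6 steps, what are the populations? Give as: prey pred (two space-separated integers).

Answer: 0 44

Derivation:
Step 1: prey: 59+23-10=72; pred: 9+10-3=16
Step 2: prey: 72+28-23=77; pred: 16+23-6=33
Step 3: prey: 77+30-50=57; pred: 33+50-13=70
Step 4: prey: 57+22-79=0; pred: 70+79-28=121
Step 5: prey: 0+0-0=0; pred: 121+0-48=73
Step 6: prey: 0+0-0=0; pred: 73+0-29=44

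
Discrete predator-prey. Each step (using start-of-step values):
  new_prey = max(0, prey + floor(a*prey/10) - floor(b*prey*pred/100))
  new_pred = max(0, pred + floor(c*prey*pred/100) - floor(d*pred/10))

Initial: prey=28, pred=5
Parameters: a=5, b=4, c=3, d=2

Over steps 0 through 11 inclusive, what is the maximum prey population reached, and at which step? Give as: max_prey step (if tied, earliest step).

Step 1: prey: 28+14-5=37; pred: 5+4-1=8
Step 2: prey: 37+18-11=44; pred: 8+8-1=15
Step 3: prey: 44+22-26=40; pred: 15+19-3=31
Step 4: prey: 40+20-49=11; pred: 31+37-6=62
Step 5: prey: 11+5-27=0; pred: 62+20-12=70
Step 6: prey: 0+0-0=0; pred: 70+0-14=56
Step 7: prey: 0+0-0=0; pred: 56+0-11=45
Step 8: prey: 0+0-0=0; pred: 45+0-9=36
Step 9: prey: 0+0-0=0; pred: 36+0-7=29
Step 10: prey: 0+0-0=0; pred: 29+0-5=24
Step 11: prey: 0+0-0=0; pred: 24+0-4=20
Max prey = 44 at step 2

Answer: 44 2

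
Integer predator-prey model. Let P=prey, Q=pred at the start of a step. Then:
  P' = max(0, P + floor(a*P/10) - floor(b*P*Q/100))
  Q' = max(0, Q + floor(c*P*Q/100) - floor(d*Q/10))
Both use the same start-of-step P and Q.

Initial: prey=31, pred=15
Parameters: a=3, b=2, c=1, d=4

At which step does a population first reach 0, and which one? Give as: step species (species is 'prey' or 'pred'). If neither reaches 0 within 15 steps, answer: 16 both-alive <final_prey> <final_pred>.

Answer: 16 both-alive 29 29

Derivation:
Step 1: prey: 31+9-9=31; pred: 15+4-6=13
Step 2: prey: 31+9-8=32; pred: 13+4-5=12
Step 3: prey: 32+9-7=34; pred: 12+3-4=11
Step 4: prey: 34+10-7=37; pred: 11+3-4=10
Step 5: prey: 37+11-7=41; pred: 10+3-4=9
Step 6: prey: 41+12-7=46; pred: 9+3-3=9
Step 7: prey: 46+13-8=51; pred: 9+4-3=10
Step 8: prey: 51+15-10=56; pred: 10+5-4=11
Step 9: prey: 56+16-12=60; pred: 11+6-4=13
Step 10: prey: 60+18-15=63; pred: 13+7-5=15
Step 11: prey: 63+18-18=63; pred: 15+9-6=18
Step 12: prey: 63+18-22=59; pred: 18+11-7=22
Step 13: prey: 59+17-25=51; pred: 22+12-8=26
Step 14: prey: 51+15-26=40; pred: 26+13-10=29
Step 15: prey: 40+12-23=29; pred: 29+11-11=29
No extinction within 15 steps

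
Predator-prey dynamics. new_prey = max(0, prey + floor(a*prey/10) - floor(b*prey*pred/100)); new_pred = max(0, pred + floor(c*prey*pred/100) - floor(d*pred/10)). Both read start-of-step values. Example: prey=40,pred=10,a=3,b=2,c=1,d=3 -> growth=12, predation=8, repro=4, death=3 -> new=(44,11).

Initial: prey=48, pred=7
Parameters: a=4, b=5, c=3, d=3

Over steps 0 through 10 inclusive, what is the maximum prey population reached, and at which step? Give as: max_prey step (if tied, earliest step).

Step 1: prey: 48+19-16=51; pred: 7+10-2=15
Step 2: prey: 51+20-38=33; pred: 15+22-4=33
Step 3: prey: 33+13-54=0; pred: 33+32-9=56
Step 4: prey: 0+0-0=0; pred: 56+0-16=40
Step 5: prey: 0+0-0=0; pred: 40+0-12=28
Step 6: prey: 0+0-0=0; pred: 28+0-8=20
Step 7: prey: 0+0-0=0; pred: 20+0-6=14
Step 8: prey: 0+0-0=0; pred: 14+0-4=10
Step 9: prey: 0+0-0=0; pred: 10+0-3=7
Step 10: prey: 0+0-0=0; pred: 7+0-2=5
Max prey = 51 at step 1

Answer: 51 1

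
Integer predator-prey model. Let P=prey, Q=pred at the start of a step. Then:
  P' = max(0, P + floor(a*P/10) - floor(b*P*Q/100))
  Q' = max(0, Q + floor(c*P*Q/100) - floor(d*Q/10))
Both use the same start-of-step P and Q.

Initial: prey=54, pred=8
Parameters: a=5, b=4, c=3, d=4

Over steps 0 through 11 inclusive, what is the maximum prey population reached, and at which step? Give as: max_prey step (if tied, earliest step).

Step 1: prey: 54+27-17=64; pred: 8+12-3=17
Step 2: prey: 64+32-43=53; pred: 17+32-6=43
Step 3: prey: 53+26-91=0; pred: 43+68-17=94
Step 4: prey: 0+0-0=0; pred: 94+0-37=57
Step 5: prey: 0+0-0=0; pred: 57+0-22=35
Step 6: prey: 0+0-0=0; pred: 35+0-14=21
Step 7: prey: 0+0-0=0; pred: 21+0-8=13
Step 8: prey: 0+0-0=0; pred: 13+0-5=8
Step 9: prey: 0+0-0=0; pred: 8+0-3=5
Step 10: prey: 0+0-0=0; pred: 5+0-2=3
Step 11: prey: 0+0-0=0; pred: 3+0-1=2
Max prey = 64 at step 1

Answer: 64 1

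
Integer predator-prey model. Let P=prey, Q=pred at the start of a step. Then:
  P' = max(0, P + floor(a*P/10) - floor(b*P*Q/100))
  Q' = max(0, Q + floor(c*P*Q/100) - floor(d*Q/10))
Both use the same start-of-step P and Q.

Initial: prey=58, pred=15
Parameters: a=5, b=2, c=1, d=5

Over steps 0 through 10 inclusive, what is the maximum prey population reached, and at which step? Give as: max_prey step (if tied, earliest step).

Step 1: prey: 58+29-17=70; pred: 15+8-7=16
Step 2: prey: 70+35-22=83; pred: 16+11-8=19
Step 3: prey: 83+41-31=93; pred: 19+15-9=25
Step 4: prey: 93+46-46=93; pred: 25+23-12=36
Step 5: prey: 93+46-66=73; pred: 36+33-18=51
Step 6: prey: 73+36-74=35; pred: 51+37-25=63
Step 7: prey: 35+17-44=8; pred: 63+22-31=54
Step 8: prey: 8+4-8=4; pred: 54+4-27=31
Step 9: prey: 4+2-2=4; pred: 31+1-15=17
Step 10: prey: 4+2-1=5; pred: 17+0-8=9
Max prey = 93 at step 3

Answer: 93 3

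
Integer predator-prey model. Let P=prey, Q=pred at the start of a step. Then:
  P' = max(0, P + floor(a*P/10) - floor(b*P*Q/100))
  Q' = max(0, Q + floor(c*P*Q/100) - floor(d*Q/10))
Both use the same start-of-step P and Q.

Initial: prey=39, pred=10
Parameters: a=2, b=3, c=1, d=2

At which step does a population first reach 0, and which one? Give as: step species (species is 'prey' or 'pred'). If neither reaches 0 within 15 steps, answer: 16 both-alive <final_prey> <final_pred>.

Answer: 16 both-alive 7 4

Derivation:
Step 1: prey: 39+7-11=35; pred: 10+3-2=11
Step 2: prey: 35+7-11=31; pred: 11+3-2=12
Step 3: prey: 31+6-11=26; pred: 12+3-2=13
Step 4: prey: 26+5-10=21; pred: 13+3-2=14
Step 5: prey: 21+4-8=17; pred: 14+2-2=14
Step 6: prey: 17+3-7=13; pred: 14+2-2=14
Step 7: prey: 13+2-5=10; pred: 14+1-2=13
Step 8: prey: 10+2-3=9; pred: 13+1-2=12
Step 9: prey: 9+1-3=7; pred: 12+1-2=11
Step 10: prey: 7+1-2=6; pred: 11+0-2=9
Step 11: prey: 6+1-1=6; pred: 9+0-1=8
Step 12: prey: 6+1-1=6; pred: 8+0-1=7
Step 13: prey: 6+1-1=6; pred: 7+0-1=6
Step 14: prey: 6+1-1=6; pred: 6+0-1=5
Step 15: prey: 6+1-0=7; pred: 5+0-1=4
No extinction within 15 steps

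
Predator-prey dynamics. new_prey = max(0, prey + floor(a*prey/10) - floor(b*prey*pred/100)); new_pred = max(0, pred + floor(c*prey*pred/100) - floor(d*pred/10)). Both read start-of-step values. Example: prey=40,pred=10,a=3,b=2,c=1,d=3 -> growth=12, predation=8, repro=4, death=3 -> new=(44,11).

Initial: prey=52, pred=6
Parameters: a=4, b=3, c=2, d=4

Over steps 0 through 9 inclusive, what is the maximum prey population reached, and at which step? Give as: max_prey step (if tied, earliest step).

Step 1: prey: 52+20-9=63; pred: 6+6-2=10
Step 2: prey: 63+25-18=70; pred: 10+12-4=18
Step 3: prey: 70+28-37=61; pred: 18+25-7=36
Step 4: prey: 61+24-65=20; pred: 36+43-14=65
Step 5: prey: 20+8-39=0; pred: 65+26-26=65
Step 6: prey: 0+0-0=0; pred: 65+0-26=39
Step 7: prey: 0+0-0=0; pred: 39+0-15=24
Step 8: prey: 0+0-0=0; pred: 24+0-9=15
Step 9: prey: 0+0-0=0; pred: 15+0-6=9
Max prey = 70 at step 2

Answer: 70 2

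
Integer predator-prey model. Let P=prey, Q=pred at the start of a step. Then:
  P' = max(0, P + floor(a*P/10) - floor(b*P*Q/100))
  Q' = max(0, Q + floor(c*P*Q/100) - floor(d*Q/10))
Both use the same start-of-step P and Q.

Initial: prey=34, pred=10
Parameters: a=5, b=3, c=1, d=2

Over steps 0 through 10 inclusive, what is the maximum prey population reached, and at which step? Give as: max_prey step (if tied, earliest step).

Step 1: prey: 34+17-10=41; pred: 10+3-2=11
Step 2: prey: 41+20-13=48; pred: 11+4-2=13
Step 3: prey: 48+24-18=54; pred: 13+6-2=17
Step 4: prey: 54+27-27=54; pred: 17+9-3=23
Step 5: prey: 54+27-37=44; pred: 23+12-4=31
Step 6: prey: 44+22-40=26; pred: 31+13-6=38
Step 7: prey: 26+13-29=10; pred: 38+9-7=40
Step 8: prey: 10+5-12=3; pred: 40+4-8=36
Step 9: prey: 3+1-3=1; pred: 36+1-7=30
Step 10: prey: 1+0-0=1; pred: 30+0-6=24
Max prey = 54 at step 3

Answer: 54 3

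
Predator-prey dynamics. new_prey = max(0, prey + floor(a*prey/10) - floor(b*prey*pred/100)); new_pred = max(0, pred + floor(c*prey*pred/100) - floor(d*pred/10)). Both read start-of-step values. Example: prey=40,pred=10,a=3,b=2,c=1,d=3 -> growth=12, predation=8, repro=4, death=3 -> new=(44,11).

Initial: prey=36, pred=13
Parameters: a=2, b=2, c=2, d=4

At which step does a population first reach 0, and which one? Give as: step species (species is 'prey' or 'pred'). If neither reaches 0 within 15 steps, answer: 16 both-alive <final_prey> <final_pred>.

Step 1: prey: 36+7-9=34; pred: 13+9-5=17
Step 2: prey: 34+6-11=29; pred: 17+11-6=22
Step 3: prey: 29+5-12=22; pred: 22+12-8=26
Step 4: prey: 22+4-11=15; pred: 26+11-10=27
Step 5: prey: 15+3-8=10; pred: 27+8-10=25
Step 6: prey: 10+2-5=7; pred: 25+5-10=20
Step 7: prey: 7+1-2=6; pred: 20+2-8=14
Step 8: prey: 6+1-1=6; pred: 14+1-5=10
Step 9: prey: 6+1-1=6; pred: 10+1-4=7
Step 10: prey: 6+1-0=7; pred: 7+0-2=5
Step 11: prey: 7+1-0=8; pred: 5+0-2=3
Step 12: prey: 8+1-0=9; pred: 3+0-1=2
Step 13: prey: 9+1-0=10; pred: 2+0-0=2
Step 14: prey: 10+2-0=12; pred: 2+0-0=2
Step 15: prey: 12+2-0=14; pred: 2+0-0=2
No extinction within 15 steps

Answer: 16 both-alive 14 2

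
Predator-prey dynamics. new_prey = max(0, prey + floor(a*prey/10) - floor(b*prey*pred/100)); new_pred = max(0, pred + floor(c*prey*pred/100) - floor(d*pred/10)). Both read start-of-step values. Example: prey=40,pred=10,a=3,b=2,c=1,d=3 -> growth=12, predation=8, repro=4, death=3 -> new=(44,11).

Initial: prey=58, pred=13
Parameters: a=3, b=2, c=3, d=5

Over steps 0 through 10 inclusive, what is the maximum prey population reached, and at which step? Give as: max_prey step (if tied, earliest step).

Answer: 60 1

Derivation:
Step 1: prey: 58+17-15=60; pred: 13+22-6=29
Step 2: prey: 60+18-34=44; pred: 29+52-14=67
Step 3: prey: 44+13-58=0; pred: 67+88-33=122
Step 4: prey: 0+0-0=0; pred: 122+0-61=61
Step 5: prey: 0+0-0=0; pred: 61+0-30=31
Step 6: prey: 0+0-0=0; pred: 31+0-15=16
Step 7: prey: 0+0-0=0; pred: 16+0-8=8
Step 8: prey: 0+0-0=0; pred: 8+0-4=4
Step 9: prey: 0+0-0=0; pred: 4+0-2=2
Step 10: prey: 0+0-0=0; pred: 2+0-1=1
Max prey = 60 at step 1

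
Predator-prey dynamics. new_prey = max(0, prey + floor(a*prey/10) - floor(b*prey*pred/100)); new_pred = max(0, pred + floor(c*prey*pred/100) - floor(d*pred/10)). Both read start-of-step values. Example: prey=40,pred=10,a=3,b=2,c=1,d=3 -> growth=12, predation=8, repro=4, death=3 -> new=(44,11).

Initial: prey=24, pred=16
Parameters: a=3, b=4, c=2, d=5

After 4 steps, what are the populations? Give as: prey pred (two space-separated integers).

Answer: 9 5

Derivation:
Step 1: prey: 24+7-15=16; pred: 16+7-8=15
Step 2: prey: 16+4-9=11; pred: 15+4-7=12
Step 3: prey: 11+3-5=9; pred: 12+2-6=8
Step 4: prey: 9+2-2=9; pred: 8+1-4=5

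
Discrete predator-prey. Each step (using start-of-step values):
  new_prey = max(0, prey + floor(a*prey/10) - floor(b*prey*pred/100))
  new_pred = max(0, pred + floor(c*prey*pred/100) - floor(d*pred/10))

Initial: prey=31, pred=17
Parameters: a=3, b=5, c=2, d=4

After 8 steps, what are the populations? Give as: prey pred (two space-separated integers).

Answer: 1 2

Derivation:
Step 1: prey: 31+9-26=14; pred: 17+10-6=21
Step 2: prey: 14+4-14=4; pred: 21+5-8=18
Step 3: prey: 4+1-3=2; pred: 18+1-7=12
Step 4: prey: 2+0-1=1; pred: 12+0-4=8
Step 5: prey: 1+0-0=1; pred: 8+0-3=5
Step 6: prey: 1+0-0=1; pred: 5+0-2=3
Step 7: prey: 1+0-0=1; pred: 3+0-1=2
Step 8: prey: 1+0-0=1; pred: 2+0-0=2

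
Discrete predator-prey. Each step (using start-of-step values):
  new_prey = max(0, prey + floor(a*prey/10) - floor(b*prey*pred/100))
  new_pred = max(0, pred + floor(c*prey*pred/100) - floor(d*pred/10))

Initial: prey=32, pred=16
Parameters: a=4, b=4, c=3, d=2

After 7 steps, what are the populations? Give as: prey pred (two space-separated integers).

Answer: 0 20

Derivation:
Step 1: prey: 32+12-20=24; pred: 16+15-3=28
Step 2: prey: 24+9-26=7; pred: 28+20-5=43
Step 3: prey: 7+2-12=0; pred: 43+9-8=44
Step 4: prey: 0+0-0=0; pred: 44+0-8=36
Step 5: prey: 0+0-0=0; pred: 36+0-7=29
Step 6: prey: 0+0-0=0; pred: 29+0-5=24
Step 7: prey: 0+0-0=0; pred: 24+0-4=20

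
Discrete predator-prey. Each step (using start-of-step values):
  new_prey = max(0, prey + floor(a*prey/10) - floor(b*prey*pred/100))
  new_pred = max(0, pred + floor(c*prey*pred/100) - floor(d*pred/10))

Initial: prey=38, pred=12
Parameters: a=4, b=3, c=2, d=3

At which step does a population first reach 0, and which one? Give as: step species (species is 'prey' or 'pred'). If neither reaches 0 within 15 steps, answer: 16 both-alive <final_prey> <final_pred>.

Step 1: prey: 38+15-13=40; pred: 12+9-3=18
Step 2: prey: 40+16-21=35; pred: 18+14-5=27
Step 3: prey: 35+14-28=21; pred: 27+18-8=37
Step 4: prey: 21+8-23=6; pred: 37+15-11=41
Step 5: prey: 6+2-7=1; pred: 41+4-12=33
Step 6: prey: 1+0-0=1; pred: 33+0-9=24
Step 7: prey: 1+0-0=1; pred: 24+0-7=17
Step 8: prey: 1+0-0=1; pred: 17+0-5=12
Step 9: prey: 1+0-0=1; pred: 12+0-3=9
Step 10: prey: 1+0-0=1; pred: 9+0-2=7
Step 11: prey: 1+0-0=1; pred: 7+0-2=5
Step 12: prey: 1+0-0=1; pred: 5+0-1=4
Step 13: prey: 1+0-0=1; pred: 4+0-1=3
Step 14: prey: 1+0-0=1; pred: 3+0-0=3
Steps 15-15: state stable at prey=1, pred=3 (no change)
No extinction within 15 steps

Answer: 16 both-alive 1 3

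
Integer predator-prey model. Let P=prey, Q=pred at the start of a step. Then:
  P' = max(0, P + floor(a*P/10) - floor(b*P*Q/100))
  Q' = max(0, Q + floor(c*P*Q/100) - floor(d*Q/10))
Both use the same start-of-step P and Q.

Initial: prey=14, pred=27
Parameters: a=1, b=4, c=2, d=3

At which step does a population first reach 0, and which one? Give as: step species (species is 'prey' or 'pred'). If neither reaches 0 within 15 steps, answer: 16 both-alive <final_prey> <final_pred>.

Step 1: prey: 14+1-15=0; pred: 27+7-8=26
First extinction: prey at step 1

Answer: 1 prey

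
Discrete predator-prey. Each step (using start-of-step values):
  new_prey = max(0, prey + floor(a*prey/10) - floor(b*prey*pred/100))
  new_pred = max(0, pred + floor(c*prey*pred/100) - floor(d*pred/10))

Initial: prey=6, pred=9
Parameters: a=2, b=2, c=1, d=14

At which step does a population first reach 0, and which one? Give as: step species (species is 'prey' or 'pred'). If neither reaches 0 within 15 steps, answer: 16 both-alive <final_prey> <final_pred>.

Step 1: prey: 6+1-1=6; pred: 9+0-12=0
First extinction: pred at step 1

Answer: 1 pred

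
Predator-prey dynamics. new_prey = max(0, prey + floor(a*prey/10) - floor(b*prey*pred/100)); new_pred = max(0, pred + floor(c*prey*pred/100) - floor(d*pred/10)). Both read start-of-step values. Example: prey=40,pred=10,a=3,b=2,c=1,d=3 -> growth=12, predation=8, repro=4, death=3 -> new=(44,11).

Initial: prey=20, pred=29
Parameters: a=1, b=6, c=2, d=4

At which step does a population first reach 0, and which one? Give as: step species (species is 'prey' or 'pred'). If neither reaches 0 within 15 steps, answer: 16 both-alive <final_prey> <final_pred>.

Step 1: prey: 20+2-34=0; pred: 29+11-11=29
First extinction: prey at step 1

Answer: 1 prey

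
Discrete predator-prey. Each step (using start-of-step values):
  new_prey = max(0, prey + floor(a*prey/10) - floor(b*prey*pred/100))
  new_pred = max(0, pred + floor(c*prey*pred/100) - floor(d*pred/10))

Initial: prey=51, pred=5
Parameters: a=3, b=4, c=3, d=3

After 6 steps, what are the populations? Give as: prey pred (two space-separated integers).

Step 1: prey: 51+15-10=56; pred: 5+7-1=11
Step 2: prey: 56+16-24=48; pred: 11+18-3=26
Step 3: prey: 48+14-49=13; pred: 26+37-7=56
Step 4: prey: 13+3-29=0; pred: 56+21-16=61
Step 5: prey: 0+0-0=0; pred: 61+0-18=43
Step 6: prey: 0+0-0=0; pred: 43+0-12=31

Answer: 0 31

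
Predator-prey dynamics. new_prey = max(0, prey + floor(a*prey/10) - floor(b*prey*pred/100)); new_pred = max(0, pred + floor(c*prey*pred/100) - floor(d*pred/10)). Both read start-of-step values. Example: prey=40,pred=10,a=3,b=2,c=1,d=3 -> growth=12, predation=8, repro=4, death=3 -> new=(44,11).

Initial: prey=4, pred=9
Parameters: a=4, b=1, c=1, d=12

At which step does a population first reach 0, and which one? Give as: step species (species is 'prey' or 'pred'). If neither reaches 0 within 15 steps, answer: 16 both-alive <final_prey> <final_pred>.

Step 1: prey: 4+1-0=5; pred: 9+0-10=0
First extinction: pred at step 1

Answer: 1 pred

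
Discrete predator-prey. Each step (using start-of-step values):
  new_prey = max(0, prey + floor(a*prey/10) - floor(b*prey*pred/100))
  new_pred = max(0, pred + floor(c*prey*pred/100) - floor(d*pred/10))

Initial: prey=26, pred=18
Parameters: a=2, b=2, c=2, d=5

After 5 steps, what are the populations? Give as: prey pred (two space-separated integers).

Step 1: prey: 26+5-9=22; pred: 18+9-9=18
Step 2: prey: 22+4-7=19; pred: 18+7-9=16
Step 3: prey: 19+3-6=16; pred: 16+6-8=14
Step 4: prey: 16+3-4=15; pred: 14+4-7=11
Step 5: prey: 15+3-3=15; pred: 11+3-5=9

Answer: 15 9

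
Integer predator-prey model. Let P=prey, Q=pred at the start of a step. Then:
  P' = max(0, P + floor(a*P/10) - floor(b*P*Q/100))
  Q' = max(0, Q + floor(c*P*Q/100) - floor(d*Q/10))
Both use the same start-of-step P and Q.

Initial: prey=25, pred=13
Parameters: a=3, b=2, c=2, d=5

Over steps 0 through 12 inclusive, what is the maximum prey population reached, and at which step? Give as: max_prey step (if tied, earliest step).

Step 1: prey: 25+7-6=26; pred: 13+6-6=13
Step 2: prey: 26+7-6=27; pred: 13+6-6=13
Step 3: prey: 27+8-7=28; pred: 13+7-6=14
Step 4: prey: 28+8-7=29; pred: 14+7-7=14
Step 5: prey: 29+8-8=29; pred: 14+8-7=15
Step 6: prey: 29+8-8=29; pred: 15+8-7=16
Step 7: prey: 29+8-9=28; pred: 16+9-8=17
Step 8: prey: 28+8-9=27; pred: 17+9-8=18
Step 9: prey: 27+8-9=26; pred: 18+9-9=18
Step 10: prey: 26+7-9=24; pred: 18+9-9=18
Step 11: prey: 24+7-8=23; pred: 18+8-9=17
Step 12: prey: 23+6-7=22; pred: 17+7-8=16
Max prey = 29 at step 4

Answer: 29 4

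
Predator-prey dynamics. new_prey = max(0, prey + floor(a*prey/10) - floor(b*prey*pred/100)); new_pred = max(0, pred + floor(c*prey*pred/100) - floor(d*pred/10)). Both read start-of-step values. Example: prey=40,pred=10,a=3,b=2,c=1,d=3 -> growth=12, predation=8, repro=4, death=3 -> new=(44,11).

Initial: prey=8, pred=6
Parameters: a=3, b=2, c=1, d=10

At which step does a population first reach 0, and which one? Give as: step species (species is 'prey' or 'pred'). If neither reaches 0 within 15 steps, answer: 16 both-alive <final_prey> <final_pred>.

Answer: 1 pred

Derivation:
Step 1: prey: 8+2-0=10; pred: 6+0-6=0
First extinction: pred at step 1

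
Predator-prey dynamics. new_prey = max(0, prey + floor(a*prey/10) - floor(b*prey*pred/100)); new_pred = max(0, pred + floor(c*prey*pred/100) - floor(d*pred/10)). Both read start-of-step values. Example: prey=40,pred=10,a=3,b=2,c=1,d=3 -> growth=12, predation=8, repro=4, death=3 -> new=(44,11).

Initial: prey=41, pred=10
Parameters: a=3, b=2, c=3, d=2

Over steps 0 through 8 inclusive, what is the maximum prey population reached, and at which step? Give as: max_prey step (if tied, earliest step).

Answer: 45 1

Derivation:
Step 1: prey: 41+12-8=45; pred: 10+12-2=20
Step 2: prey: 45+13-18=40; pred: 20+27-4=43
Step 3: prey: 40+12-34=18; pred: 43+51-8=86
Step 4: prey: 18+5-30=0; pred: 86+46-17=115
Step 5: prey: 0+0-0=0; pred: 115+0-23=92
Step 6: prey: 0+0-0=0; pred: 92+0-18=74
Step 7: prey: 0+0-0=0; pred: 74+0-14=60
Step 8: prey: 0+0-0=0; pred: 60+0-12=48
Max prey = 45 at step 1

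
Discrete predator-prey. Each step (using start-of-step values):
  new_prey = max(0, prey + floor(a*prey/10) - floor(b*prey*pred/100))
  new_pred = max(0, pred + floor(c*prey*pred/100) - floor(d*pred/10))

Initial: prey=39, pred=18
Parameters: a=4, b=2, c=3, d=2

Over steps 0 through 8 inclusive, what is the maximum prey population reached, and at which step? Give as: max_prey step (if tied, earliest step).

Step 1: prey: 39+15-14=40; pred: 18+21-3=36
Step 2: prey: 40+16-28=28; pred: 36+43-7=72
Step 3: prey: 28+11-40=0; pred: 72+60-14=118
Step 4: prey: 0+0-0=0; pred: 118+0-23=95
Step 5: prey: 0+0-0=0; pred: 95+0-19=76
Step 6: prey: 0+0-0=0; pred: 76+0-15=61
Step 7: prey: 0+0-0=0; pred: 61+0-12=49
Step 8: prey: 0+0-0=0; pred: 49+0-9=40
Max prey = 40 at step 1

Answer: 40 1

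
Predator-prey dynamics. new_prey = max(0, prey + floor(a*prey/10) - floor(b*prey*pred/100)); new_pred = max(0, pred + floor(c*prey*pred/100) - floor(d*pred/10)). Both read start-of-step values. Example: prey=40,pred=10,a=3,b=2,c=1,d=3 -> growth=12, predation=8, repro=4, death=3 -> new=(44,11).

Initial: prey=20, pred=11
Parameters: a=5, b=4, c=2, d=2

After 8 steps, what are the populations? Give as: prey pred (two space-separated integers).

Step 1: prey: 20+10-8=22; pred: 11+4-2=13
Step 2: prey: 22+11-11=22; pred: 13+5-2=16
Step 3: prey: 22+11-14=19; pred: 16+7-3=20
Step 4: prey: 19+9-15=13; pred: 20+7-4=23
Step 5: prey: 13+6-11=8; pred: 23+5-4=24
Step 6: prey: 8+4-7=5; pred: 24+3-4=23
Step 7: prey: 5+2-4=3; pred: 23+2-4=21
Step 8: prey: 3+1-2=2; pred: 21+1-4=18

Answer: 2 18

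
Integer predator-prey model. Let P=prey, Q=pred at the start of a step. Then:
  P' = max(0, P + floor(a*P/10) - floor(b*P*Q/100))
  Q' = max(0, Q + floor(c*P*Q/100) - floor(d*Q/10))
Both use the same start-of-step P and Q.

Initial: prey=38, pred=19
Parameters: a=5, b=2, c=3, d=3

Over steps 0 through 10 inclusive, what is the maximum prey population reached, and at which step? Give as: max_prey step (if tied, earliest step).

Step 1: prey: 38+19-14=43; pred: 19+21-5=35
Step 2: prey: 43+21-30=34; pred: 35+45-10=70
Step 3: prey: 34+17-47=4; pred: 70+71-21=120
Step 4: prey: 4+2-9=0; pred: 120+14-36=98
Step 5: prey: 0+0-0=0; pred: 98+0-29=69
Step 6: prey: 0+0-0=0; pred: 69+0-20=49
Step 7: prey: 0+0-0=0; pred: 49+0-14=35
Step 8: prey: 0+0-0=0; pred: 35+0-10=25
Step 9: prey: 0+0-0=0; pred: 25+0-7=18
Step 10: prey: 0+0-0=0; pred: 18+0-5=13
Max prey = 43 at step 1

Answer: 43 1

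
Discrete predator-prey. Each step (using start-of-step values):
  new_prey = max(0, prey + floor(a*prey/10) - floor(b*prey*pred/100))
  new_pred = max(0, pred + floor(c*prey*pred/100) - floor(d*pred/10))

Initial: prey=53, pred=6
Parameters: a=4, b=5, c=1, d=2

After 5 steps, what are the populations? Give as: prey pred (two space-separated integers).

Answer: 15 22

Derivation:
Step 1: prey: 53+21-15=59; pred: 6+3-1=8
Step 2: prey: 59+23-23=59; pred: 8+4-1=11
Step 3: prey: 59+23-32=50; pred: 11+6-2=15
Step 4: prey: 50+20-37=33; pred: 15+7-3=19
Step 5: prey: 33+13-31=15; pred: 19+6-3=22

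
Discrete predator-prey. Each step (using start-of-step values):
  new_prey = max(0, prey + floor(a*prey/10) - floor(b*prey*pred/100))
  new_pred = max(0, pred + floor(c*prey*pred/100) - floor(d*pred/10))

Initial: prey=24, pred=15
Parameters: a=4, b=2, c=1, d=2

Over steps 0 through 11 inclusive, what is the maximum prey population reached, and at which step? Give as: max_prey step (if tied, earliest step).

Answer: 35 5

Derivation:
Step 1: prey: 24+9-7=26; pred: 15+3-3=15
Step 2: prey: 26+10-7=29; pred: 15+3-3=15
Step 3: prey: 29+11-8=32; pred: 15+4-3=16
Step 4: prey: 32+12-10=34; pred: 16+5-3=18
Step 5: prey: 34+13-12=35; pred: 18+6-3=21
Step 6: prey: 35+14-14=35; pred: 21+7-4=24
Step 7: prey: 35+14-16=33; pred: 24+8-4=28
Step 8: prey: 33+13-18=28; pred: 28+9-5=32
Step 9: prey: 28+11-17=22; pred: 32+8-6=34
Step 10: prey: 22+8-14=16; pred: 34+7-6=35
Step 11: prey: 16+6-11=11; pred: 35+5-7=33
Max prey = 35 at step 5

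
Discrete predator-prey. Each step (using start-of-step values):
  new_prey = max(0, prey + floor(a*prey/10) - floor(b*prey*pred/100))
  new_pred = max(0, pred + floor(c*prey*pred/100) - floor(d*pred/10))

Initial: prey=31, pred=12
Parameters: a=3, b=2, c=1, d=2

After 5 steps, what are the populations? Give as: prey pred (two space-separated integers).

Step 1: prey: 31+9-7=33; pred: 12+3-2=13
Step 2: prey: 33+9-8=34; pred: 13+4-2=15
Step 3: prey: 34+10-10=34; pred: 15+5-3=17
Step 4: prey: 34+10-11=33; pred: 17+5-3=19
Step 5: prey: 33+9-12=30; pred: 19+6-3=22

Answer: 30 22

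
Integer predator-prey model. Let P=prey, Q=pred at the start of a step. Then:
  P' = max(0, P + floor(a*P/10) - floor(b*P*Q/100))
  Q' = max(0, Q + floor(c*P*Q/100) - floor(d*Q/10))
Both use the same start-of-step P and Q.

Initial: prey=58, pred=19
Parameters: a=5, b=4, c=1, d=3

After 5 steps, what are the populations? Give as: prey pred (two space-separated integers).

Answer: 3 14

Derivation:
Step 1: prey: 58+29-44=43; pred: 19+11-5=25
Step 2: prey: 43+21-43=21; pred: 25+10-7=28
Step 3: prey: 21+10-23=8; pred: 28+5-8=25
Step 4: prey: 8+4-8=4; pred: 25+2-7=20
Step 5: prey: 4+2-3=3; pred: 20+0-6=14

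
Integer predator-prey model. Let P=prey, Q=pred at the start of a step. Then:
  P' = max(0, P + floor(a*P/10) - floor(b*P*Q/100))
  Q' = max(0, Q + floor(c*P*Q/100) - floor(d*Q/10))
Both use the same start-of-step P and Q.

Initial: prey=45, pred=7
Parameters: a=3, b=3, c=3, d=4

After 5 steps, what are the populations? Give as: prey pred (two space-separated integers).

Step 1: prey: 45+13-9=49; pred: 7+9-2=14
Step 2: prey: 49+14-20=43; pred: 14+20-5=29
Step 3: prey: 43+12-37=18; pred: 29+37-11=55
Step 4: prey: 18+5-29=0; pred: 55+29-22=62
Step 5: prey: 0+0-0=0; pred: 62+0-24=38

Answer: 0 38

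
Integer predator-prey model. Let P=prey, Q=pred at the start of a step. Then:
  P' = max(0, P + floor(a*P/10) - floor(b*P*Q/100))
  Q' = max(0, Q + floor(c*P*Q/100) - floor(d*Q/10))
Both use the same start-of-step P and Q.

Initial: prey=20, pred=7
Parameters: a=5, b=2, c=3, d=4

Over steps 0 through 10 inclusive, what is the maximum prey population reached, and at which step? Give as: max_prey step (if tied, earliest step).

Answer: 49 4

Derivation:
Step 1: prey: 20+10-2=28; pred: 7+4-2=9
Step 2: prey: 28+14-5=37; pred: 9+7-3=13
Step 3: prey: 37+18-9=46; pred: 13+14-5=22
Step 4: prey: 46+23-20=49; pred: 22+30-8=44
Step 5: prey: 49+24-43=30; pred: 44+64-17=91
Step 6: prey: 30+15-54=0; pred: 91+81-36=136
Step 7: prey: 0+0-0=0; pred: 136+0-54=82
Step 8: prey: 0+0-0=0; pred: 82+0-32=50
Step 9: prey: 0+0-0=0; pred: 50+0-20=30
Step 10: prey: 0+0-0=0; pred: 30+0-12=18
Max prey = 49 at step 4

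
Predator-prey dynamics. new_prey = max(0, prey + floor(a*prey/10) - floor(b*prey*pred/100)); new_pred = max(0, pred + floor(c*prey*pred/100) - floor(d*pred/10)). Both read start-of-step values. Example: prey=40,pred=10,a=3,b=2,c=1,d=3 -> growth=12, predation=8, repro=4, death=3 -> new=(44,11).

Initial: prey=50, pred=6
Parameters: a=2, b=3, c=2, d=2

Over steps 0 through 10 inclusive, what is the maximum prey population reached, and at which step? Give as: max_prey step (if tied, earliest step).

Step 1: prey: 50+10-9=51; pred: 6+6-1=11
Step 2: prey: 51+10-16=45; pred: 11+11-2=20
Step 3: prey: 45+9-27=27; pred: 20+18-4=34
Step 4: prey: 27+5-27=5; pred: 34+18-6=46
Step 5: prey: 5+1-6=0; pred: 46+4-9=41
Step 6: prey: 0+0-0=0; pred: 41+0-8=33
Step 7: prey: 0+0-0=0; pred: 33+0-6=27
Step 8: prey: 0+0-0=0; pred: 27+0-5=22
Step 9: prey: 0+0-0=0; pred: 22+0-4=18
Step 10: prey: 0+0-0=0; pred: 18+0-3=15
Max prey = 51 at step 1

Answer: 51 1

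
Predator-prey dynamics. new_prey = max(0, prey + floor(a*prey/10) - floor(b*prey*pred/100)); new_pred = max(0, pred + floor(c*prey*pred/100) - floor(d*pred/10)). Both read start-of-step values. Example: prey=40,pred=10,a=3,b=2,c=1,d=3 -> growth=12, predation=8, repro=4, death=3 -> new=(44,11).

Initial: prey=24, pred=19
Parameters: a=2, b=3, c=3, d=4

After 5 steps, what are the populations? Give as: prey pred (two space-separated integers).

Step 1: prey: 24+4-13=15; pred: 19+13-7=25
Step 2: prey: 15+3-11=7; pred: 25+11-10=26
Step 3: prey: 7+1-5=3; pred: 26+5-10=21
Step 4: prey: 3+0-1=2; pred: 21+1-8=14
Step 5: prey: 2+0-0=2; pred: 14+0-5=9

Answer: 2 9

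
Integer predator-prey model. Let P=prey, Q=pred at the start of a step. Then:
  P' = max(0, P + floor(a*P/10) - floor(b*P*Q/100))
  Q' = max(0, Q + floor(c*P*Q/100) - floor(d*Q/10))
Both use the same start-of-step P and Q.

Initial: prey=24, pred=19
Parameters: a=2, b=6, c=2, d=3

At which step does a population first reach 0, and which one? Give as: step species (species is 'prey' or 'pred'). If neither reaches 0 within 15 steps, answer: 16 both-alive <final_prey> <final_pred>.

Answer: 2 prey

Derivation:
Step 1: prey: 24+4-27=1; pred: 19+9-5=23
Step 2: prey: 1+0-1=0; pred: 23+0-6=17
First extinction: prey at step 2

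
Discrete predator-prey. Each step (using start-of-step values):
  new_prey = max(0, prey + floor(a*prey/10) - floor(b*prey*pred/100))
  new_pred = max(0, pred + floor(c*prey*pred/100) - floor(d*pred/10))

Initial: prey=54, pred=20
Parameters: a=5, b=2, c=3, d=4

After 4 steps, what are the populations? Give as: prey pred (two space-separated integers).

Step 1: prey: 54+27-21=60; pred: 20+32-8=44
Step 2: prey: 60+30-52=38; pred: 44+79-17=106
Step 3: prey: 38+19-80=0; pred: 106+120-42=184
Step 4: prey: 0+0-0=0; pred: 184+0-73=111

Answer: 0 111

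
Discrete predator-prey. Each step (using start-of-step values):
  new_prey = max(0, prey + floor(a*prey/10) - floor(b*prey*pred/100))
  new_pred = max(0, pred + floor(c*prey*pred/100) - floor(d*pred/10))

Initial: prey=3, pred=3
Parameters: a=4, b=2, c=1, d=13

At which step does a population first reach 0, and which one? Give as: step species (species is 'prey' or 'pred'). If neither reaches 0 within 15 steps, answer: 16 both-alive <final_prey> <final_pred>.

Answer: 1 pred

Derivation:
Step 1: prey: 3+1-0=4; pred: 3+0-3=0
First extinction: pred at step 1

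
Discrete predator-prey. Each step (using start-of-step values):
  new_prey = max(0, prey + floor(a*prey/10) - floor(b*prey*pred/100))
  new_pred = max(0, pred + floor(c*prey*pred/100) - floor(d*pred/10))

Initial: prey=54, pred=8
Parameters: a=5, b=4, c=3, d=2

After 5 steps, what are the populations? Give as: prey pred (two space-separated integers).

Answer: 0 75

Derivation:
Step 1: prey: 54+27-17=64; pred: 8+12-1=19
Step 2: prey: 64+32-48=48; pred: 19+36-3=52
Step 3: prey: 48+24-99=0; pred: 52+74-10=116
Step 4: prey: 0+0-0=0; pred: 116+0-23=93
Step 5: prey: 0+0-0=0; pred: 93+0-18=75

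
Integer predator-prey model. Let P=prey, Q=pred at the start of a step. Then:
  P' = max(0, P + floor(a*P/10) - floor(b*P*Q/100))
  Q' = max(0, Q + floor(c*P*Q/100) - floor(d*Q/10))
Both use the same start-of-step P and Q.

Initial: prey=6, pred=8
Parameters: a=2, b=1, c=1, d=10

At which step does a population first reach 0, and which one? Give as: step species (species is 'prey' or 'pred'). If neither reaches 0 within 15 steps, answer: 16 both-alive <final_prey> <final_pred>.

Answer: 1 pred

Derivation:
Step 1: prey: 6+1-0=7; pred: 8+0-8=0
First extinction: pred at step 1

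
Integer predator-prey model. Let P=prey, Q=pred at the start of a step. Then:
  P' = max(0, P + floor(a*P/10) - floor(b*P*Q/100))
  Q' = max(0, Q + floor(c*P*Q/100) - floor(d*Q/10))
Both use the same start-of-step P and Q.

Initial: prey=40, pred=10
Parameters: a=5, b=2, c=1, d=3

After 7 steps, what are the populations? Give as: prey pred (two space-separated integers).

Answer: 5 89

Derivation:
Step 1: prey: 40+20-8=52; pred: 10+4-3=11
Step 2: prey: 52+26-11=67; pred: 11+5-3=13
Step 3: prey: 67+33-17=83; pred: 13+8-3=18
Step 4: prey: 83+41-29=95; pred: 18+14-5=27
Step 5: prey: 95+47-51=91; pred: 27+25-8=44
Step 6: prey: 91+45-80=56; pred: 44+40-13=71
Step 7: prey: 56+28-79=5; pred: 71+39-21=89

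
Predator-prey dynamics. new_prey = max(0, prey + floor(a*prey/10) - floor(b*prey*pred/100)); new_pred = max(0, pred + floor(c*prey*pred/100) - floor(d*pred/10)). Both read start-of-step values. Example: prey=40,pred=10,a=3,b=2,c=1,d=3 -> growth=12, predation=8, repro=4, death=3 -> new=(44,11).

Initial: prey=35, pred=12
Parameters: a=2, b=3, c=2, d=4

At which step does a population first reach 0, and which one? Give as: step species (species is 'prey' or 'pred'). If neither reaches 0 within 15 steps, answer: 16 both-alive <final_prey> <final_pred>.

Answer: 16 both-alive 16 2

Derivation:
Step 1: prey: 35+7-12=30; pred: 12+8-4=16
Step 2: prey: 30+6-14=22; pred: 16+9-6=19
Step 3: prey: 22+4-12=14; pred: 19+8-7=20
Step 4: prey: 14+2-8=8; pred: 20+5-8=17
Step 5: prey: 8+1-4=5; pred: 17+2-6=13
Step 6: prey: 5+1-1=5; pred: 13+1-5=9
Step 7: prey: 5+1-1=5; pred: 9+0-3=6
Step 8: prey: 5+1-0=6; pred: 6+0-2=4
Step 9: prey: 6+1-0=7; pred: 4+0-1=3
Step 10: prey: 7+1-0=8; pred: 3+0-1=2
Step 11: prey: 8+1-0=9; pred: 2+0-0=2
Step 12: prey: 9+1-0=10; pred: 2+0-0=2
Step 13: prey: 10+2-0=12; pred: 2+0-0=2
Step 14: prey: 12+2-0=14; pred: 2+0-0=2
Step 15: prey: 14+2-0=16; pred: 2+0-0=2
No extinction within 15 steps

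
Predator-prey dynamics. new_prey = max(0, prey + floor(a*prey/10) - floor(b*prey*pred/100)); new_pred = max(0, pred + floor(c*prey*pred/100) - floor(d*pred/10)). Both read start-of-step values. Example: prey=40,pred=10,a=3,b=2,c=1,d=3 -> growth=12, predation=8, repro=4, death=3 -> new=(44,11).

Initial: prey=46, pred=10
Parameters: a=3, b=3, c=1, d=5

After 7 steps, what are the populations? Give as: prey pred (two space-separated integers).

Step 1: prey: 46+13-13=46; pred: 10+4-5=9
Step 2: prey: 46+13-12=47; pred: 9+4-4=9
Step 3: prey: 47+14-12=49; pred: 9+4-4=9
Step 4: prey: 49+14-13=50; pred: 9+4-4=9
Step 5: prey: 50+15-13=52; pred: 9+4-4=9
Step 6: prey: 52+15-14=53; pred: 9+4-4=9
Step 7: prey: 53+15-14=54; pred: 9+4-4=9

Answer: 54 9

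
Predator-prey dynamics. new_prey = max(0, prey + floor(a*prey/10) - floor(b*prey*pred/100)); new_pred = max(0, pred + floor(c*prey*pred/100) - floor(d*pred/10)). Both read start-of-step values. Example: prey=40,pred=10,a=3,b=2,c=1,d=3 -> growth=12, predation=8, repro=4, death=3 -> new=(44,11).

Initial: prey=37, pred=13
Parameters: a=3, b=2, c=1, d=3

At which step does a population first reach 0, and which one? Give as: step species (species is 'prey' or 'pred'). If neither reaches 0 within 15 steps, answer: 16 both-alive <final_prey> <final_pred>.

Step 1: prey: 37+11-9=39; pred: 13+4-3=14
Step 2: prey: 39+11-10=40; pred: 14+5-4=15
Step 3: prey: 40+12-12=40; pred: 15+6-4=17
Step 4: prey: 40+12-13=39; pred: 17+6-5=18
Step 5: prey: 39+11-14=36; pred: 18+7-5=20
Step 6: prey: 36+10-14=32; pred: 20+7-6=21
Step 7: prey: 32+9-13=28; pred: 21+6-6=21
Step 8: prey: 28+8-11=25; pred: 21+5-6=20
Step 9: prey: 25+7-10=22; pred: 20+5-6=19
Step 10: prey: 22+6-8=20; pred: 19+4-5=18
Step 11: prey: 20+6-7=19; pred: 18+3-5=16
Step 12: prey: 19+5-6=18; pred: 16+3-4=15
Step 13: prey: 18+5-5=18; pred: 15+2-4=13
Step 14: prey: 18+5-4=19; pred: 13+2-3=12
Step 15: prey: 19+5-4=20; pred: 12+2-3=11
No extinction within 15 steps

Answer: 16 both-alive 20 11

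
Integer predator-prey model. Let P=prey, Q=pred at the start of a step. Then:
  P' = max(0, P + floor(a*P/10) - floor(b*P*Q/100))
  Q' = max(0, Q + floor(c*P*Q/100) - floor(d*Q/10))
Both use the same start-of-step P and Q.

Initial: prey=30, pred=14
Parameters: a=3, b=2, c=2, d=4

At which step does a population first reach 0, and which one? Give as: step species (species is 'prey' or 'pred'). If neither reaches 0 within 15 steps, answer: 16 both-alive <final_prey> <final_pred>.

Answer: 16 both-alive 17 4

Derivation:
Step 1: prey: 30+9-8=31; pred: 14+8-5=17
Step 2: prey: 31+9-10=30; pred: 17+10-6=21
Step 3: prey: 30+9-12=27; pred: 21+12-8=25
Step 4: prey: 27+8-13=22; pred: 25+13-10=28
Step 5: prey: 22+6-12=16; pred: 28+12-11=29
Step 6: prey: 16+4-9=11; pred: 29+9-11=27
Step 7: prey: 11+3-5=9; pred: 27+5-10=22
Step 8: prey: 9+2-3=8; pred: 22+3-8=17
Step 9: prey: 8+2-2=8; pred: 17+2-6=13
Step 10: prey: 8+2-2=8; pred: 13+2-5=10
Step 11: prey: 8+2-1=9; pred: 10+1-4=7
Step 12: prey: 9+2-1=10; pred: 7+1-2=6
Step 13: prey: 10+3-1=12; pred: 6+1-2=5
Step 14: prey: 12+3-1=14; pred: 5+1-2=4
Step 15: prey: 14+4-1=17; pred: 4+1-1=4
No extinction within 15 steps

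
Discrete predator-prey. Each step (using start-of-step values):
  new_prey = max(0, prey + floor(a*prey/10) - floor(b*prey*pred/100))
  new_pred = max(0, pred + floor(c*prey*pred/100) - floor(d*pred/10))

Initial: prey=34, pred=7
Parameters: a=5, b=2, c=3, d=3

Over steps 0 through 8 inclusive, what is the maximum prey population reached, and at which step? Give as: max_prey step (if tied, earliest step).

Answer: 59 2

Derivation:
Step 1: prey: 34+17-4=47; pred: 7+7-2=12
Step 2: prey: 47+23-11=59; pred: 12+16-3=25
Step 3: prey: 59+29-29=59; pred: 25+44-7=62
Step 4: prey: 59+29-73=15; pred: 62+109-18=153
Step 5: prey: 15+7-45=0; pred: 153+68-45=176
Step 6: prey: 0+0-0=0; pred: 176+0-52=124
Step 7: prey: 0+0-0=0; pred: 124+0-37=87
Step 8: prey: 0+0-0=0; pred: 87+0-26=61
Max prey = 59 at step 2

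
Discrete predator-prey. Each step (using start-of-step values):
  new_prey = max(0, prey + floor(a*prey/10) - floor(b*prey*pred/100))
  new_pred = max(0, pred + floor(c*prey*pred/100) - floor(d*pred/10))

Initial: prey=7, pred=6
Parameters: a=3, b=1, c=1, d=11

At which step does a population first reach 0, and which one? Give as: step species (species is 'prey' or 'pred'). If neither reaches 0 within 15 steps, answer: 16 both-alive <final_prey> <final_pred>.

Answer: 1 pred

Derivation:
Step 1: prey: 7+2-0=9; pred: 6+0-6=0
First extinction: pred at step 1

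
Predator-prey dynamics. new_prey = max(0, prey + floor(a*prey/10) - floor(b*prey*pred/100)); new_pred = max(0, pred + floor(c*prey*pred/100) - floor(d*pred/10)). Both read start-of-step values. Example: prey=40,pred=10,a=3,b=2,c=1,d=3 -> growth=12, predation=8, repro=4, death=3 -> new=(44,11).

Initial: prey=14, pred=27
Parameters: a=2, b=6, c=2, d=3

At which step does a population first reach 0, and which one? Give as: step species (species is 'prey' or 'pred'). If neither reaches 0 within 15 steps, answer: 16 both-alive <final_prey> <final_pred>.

Answer: 1 prey

Derivation:
Step 1: prey: 14+2-22=0; pred: 27+7-8=26
First extinction: prey at step 1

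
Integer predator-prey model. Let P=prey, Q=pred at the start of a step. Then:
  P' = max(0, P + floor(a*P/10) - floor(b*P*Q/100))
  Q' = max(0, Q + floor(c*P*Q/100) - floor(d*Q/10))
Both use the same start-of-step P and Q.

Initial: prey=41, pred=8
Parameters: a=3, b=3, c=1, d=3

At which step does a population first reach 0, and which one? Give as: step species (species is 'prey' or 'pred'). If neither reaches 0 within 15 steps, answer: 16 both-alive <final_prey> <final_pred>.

Answer: 16 both-alive 17 6

Derivation:
Step 1: prey: 41+12-9=44; pred: 8+3-2=9
Step 2: prey: 44+13-11=46; pred: 9+3-2=10
Step 3: prey: 46+13-13=46; pred: 10+4-3=11
Step 4: prey: 46+13-15=44; pred: 11+5-3=13
Step 5: prey: 44+13-17=40; pred: 13+5-3=15
Step 6: prey: 40+12-18=34; pred: 15+6-4=17
Step 7: prey: 34+10-17=27; pred: 17+5-5=17
Step 8: prey: 27+8-13=22; pred: 17+4-5=16
Step 9: prey: 22+6-10=18; pred: 16+3-4=15
Step 10: prey: 18+5-8=15; pred: 15+2-4=13
Step 11: prey: 15+4-5=14; pred: 13+1-3=11
Step 12: prey: 14+4-4=14; pred: 11+1-3=9
Step 13: prey: 14+4-3=15; pred: 9+1-2=8
Step 14: prey: 15+4-3=16; pred: 8+1-2=7
Step 15: prey: 16+4-3=17; pred: 7+1-2=6
No extinction within 15 steps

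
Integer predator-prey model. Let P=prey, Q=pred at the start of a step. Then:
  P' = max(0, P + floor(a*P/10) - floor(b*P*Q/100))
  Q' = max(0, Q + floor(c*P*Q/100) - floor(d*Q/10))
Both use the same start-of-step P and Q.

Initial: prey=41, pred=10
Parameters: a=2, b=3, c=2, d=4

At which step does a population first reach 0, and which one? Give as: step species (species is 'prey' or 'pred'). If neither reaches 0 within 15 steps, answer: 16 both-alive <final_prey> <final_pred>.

Step 1: prey: 41+8-12=37; pred: 10+8-4=14
Step 2: prey: 37+7-15=29; pred: 14+10-5=19
Step 3: prey: 29+5-16=18; pred: 19+11-7=23
Step 4: prey: 18+3-12=9; pred: 23+8-9=22
Step 5: prey: 9+1-5=5; pred: 22+3-8=17
Step 6: prey: 5+1-2=4; pred: 17+1-6=12
Step 7: prey: 4+0-1=3; pred: 12+0-4=8
Step 8: prey: 3+0-0=3; pred: 8+0-3=5
Step 9: prey: 3+0-0=3; pred: 5+0-2=3
Step 10: prey: 3+0-0=3; pred: 3+0-1=2
Step 11: prey: 3+0-0=3; pred: 2+0-0=2
Steps 12-15: state stable at prey=3, pred=2 (no change)
No extinction within 15 steps

Answer: 16 both-alive 3 2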